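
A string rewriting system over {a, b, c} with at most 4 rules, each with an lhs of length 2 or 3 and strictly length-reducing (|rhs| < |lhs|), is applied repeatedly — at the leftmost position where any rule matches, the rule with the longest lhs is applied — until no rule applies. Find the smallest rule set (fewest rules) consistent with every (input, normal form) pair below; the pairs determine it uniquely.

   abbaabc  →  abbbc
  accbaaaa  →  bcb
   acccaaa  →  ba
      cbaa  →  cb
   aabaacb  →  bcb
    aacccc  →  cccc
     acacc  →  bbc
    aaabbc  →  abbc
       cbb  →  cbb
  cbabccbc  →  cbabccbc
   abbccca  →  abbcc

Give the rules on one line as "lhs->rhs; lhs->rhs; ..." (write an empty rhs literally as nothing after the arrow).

aa->; ac->b; ca->

  | abbaabc => abbbc
  | accbaaaa => bcbaaaa => bcbaa => bcb
  | acccaaa => bccaaa => bcaa => ba
  | cbaa => cb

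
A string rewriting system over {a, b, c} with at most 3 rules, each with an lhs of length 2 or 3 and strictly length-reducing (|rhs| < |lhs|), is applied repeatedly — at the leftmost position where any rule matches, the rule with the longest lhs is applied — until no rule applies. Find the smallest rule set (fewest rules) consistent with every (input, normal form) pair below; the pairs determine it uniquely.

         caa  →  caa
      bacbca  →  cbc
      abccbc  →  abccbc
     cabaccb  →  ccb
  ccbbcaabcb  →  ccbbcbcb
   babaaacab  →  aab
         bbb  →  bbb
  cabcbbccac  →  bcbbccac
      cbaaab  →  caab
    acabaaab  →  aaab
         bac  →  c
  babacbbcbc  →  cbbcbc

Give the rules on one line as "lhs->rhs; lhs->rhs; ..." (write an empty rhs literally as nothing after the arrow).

  | caa
  | bacbca => cbca => cbc
  | abccbc
  | cabaccb => baccb => ccb

ba->; bca->bc; cab->b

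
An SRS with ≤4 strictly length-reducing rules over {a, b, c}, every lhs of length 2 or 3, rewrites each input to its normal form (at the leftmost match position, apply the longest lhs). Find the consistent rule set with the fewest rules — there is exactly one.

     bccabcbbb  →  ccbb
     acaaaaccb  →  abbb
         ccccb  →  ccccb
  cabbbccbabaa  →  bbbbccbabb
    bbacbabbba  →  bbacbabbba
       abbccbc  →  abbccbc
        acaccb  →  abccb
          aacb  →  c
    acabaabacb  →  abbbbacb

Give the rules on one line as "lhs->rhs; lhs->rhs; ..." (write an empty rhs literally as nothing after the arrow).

  | bccabcbbb => bcbbcbbb => cbcbbb => ccbb
  | acaaaaccb => abaaaccb => abbaccb => abbb
  | ccccb
  | cabbbccbabaa => bbbbccbabaa => bbbbccbabb

aa->b; acc->; bcb->c; ca->b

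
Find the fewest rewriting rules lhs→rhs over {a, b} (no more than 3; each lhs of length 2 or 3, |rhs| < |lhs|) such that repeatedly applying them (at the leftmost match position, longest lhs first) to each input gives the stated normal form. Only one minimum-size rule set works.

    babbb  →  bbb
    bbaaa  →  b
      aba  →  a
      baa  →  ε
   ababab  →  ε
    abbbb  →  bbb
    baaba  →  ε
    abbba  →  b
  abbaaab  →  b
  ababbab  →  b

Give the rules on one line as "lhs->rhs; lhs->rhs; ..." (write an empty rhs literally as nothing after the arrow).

ab->; ba->; baa->ba

  | babbb => bbb
  | bbaaa => bbaa => bba => b
  | aba => a
  | baa => ba => ε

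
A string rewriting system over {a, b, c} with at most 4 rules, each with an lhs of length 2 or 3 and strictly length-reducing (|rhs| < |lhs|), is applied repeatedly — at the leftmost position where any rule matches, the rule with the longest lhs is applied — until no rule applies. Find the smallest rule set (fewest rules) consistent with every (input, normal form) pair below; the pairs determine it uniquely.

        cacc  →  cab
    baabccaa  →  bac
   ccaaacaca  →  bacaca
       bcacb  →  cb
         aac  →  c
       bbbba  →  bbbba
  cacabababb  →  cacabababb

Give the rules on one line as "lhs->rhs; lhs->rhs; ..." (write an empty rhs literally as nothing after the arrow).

  | cacc => cab
  | baabccaa => bbccaa => bacaa => bac
  | ccaaacaca => baaacaca => bacaca
  | bcacb => aacb => cb

aa->; bc->a; cc->b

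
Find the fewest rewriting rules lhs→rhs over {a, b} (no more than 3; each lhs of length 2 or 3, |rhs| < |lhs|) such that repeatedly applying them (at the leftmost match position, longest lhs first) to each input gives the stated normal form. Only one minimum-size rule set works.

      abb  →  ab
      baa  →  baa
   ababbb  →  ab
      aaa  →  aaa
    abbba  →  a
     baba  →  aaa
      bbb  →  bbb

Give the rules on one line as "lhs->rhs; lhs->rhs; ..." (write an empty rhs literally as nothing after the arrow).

aba->a; abb->ab; bab->aa

  | abb => ab
  | baa
  | ababbb => abbb => abb => ab
  | aaa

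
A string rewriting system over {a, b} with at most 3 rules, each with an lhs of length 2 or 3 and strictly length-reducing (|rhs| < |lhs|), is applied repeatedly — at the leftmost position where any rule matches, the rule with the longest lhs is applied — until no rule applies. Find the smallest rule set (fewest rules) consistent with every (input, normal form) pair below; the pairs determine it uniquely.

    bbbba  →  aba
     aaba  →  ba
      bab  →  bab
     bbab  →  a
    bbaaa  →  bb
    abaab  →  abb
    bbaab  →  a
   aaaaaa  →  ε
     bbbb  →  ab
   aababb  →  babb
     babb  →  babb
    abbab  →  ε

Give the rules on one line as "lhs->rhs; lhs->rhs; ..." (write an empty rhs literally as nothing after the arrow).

  | bbbba => aba
  | aaba => ba
  | bab
  | bbab => bbb => a

aa->; bba->bb; bbb->a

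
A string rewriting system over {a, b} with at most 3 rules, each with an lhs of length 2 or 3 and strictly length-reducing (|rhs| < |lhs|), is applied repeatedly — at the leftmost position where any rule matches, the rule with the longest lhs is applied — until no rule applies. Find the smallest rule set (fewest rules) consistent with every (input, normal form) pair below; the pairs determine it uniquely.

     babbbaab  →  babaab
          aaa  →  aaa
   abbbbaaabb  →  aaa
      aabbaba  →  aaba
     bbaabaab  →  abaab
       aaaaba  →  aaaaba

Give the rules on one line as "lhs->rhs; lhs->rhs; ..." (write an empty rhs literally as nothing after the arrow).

  | babbbaab => babaab
  | aaa
  | abbbbaaabb => abbaaabb => aaabb => aaa
  | aabbaba => aaba

bb->; bba->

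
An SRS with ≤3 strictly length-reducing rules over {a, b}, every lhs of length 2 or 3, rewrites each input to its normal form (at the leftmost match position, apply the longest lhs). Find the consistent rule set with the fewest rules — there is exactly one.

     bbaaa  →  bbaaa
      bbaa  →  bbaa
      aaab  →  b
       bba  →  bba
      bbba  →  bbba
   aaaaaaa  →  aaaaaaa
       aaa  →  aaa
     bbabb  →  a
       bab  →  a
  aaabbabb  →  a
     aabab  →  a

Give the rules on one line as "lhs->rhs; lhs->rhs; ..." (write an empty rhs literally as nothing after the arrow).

  | bbaaa
  | bbaa
  | aaab => aab => ab => b
  | bba

ab->b; bab->a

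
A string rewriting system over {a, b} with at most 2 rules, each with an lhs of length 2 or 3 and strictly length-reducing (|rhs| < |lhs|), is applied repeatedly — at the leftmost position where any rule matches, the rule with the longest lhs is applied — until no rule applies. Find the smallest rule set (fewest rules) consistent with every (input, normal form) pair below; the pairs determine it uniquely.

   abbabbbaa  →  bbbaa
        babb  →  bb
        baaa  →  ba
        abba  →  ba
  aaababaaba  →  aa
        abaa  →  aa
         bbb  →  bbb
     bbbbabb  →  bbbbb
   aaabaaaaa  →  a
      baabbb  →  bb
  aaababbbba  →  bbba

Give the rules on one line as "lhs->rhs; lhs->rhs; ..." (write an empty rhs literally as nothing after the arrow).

  | abbabbbaa => babbbaa => bbbaa
  | babb => bb
  | baaa => ba
  | abba => ba

aaa->a; ab->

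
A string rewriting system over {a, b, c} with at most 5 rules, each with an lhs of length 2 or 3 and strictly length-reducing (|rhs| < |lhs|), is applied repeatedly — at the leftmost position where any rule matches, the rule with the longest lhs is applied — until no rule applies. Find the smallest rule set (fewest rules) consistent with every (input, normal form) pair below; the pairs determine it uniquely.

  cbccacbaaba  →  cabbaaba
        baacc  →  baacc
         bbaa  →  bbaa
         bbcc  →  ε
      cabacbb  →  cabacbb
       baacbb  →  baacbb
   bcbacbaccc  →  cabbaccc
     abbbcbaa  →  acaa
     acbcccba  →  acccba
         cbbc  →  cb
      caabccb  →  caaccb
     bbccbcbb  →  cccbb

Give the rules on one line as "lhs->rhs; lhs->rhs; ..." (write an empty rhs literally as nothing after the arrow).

  | cbccacbaaba => ccacbaaba => cabbaaba
  | baacc
  | bbaa
  | bbcc => bc => ε

abc->ac; bc->; bcb->cc; cac->ab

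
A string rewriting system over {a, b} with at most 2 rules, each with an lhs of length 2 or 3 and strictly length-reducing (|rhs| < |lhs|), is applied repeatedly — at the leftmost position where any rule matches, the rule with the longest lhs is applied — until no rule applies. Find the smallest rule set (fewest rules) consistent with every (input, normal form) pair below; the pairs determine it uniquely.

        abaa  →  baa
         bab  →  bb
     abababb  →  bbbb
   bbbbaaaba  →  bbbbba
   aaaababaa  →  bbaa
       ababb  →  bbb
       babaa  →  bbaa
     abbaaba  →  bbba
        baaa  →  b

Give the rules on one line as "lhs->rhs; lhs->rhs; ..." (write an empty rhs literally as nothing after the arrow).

aaa->; ab->b

  | abaa => baa
  | bab => bb
  | abababb => bababb => bbabb => bbbb
  | bbbbaaaba => bbbbba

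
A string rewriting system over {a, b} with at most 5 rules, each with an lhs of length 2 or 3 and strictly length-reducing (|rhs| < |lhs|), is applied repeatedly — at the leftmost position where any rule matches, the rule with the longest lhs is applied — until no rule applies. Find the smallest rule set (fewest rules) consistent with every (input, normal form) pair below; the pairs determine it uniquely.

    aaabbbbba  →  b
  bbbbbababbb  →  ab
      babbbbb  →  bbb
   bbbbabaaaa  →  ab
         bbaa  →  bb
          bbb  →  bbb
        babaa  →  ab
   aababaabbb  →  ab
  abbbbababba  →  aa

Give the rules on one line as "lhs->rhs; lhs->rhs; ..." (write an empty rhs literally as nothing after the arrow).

aaa->aa; abb->; ba->b; bab->ab

  | aaabbbbba => aabbbbba => abbba => ba => b
  | bbbbbababbb => bbbbababbb => bbbababbb => bbababbb => bababbb => ababbb => aabbb => ab
  | babbbbb => abbbbb => bbb
  | bbbbabaaaa => bbbabaaaa => bbabaaaa => babaaaa => abaaaa => abaaa => abaa => aba => ab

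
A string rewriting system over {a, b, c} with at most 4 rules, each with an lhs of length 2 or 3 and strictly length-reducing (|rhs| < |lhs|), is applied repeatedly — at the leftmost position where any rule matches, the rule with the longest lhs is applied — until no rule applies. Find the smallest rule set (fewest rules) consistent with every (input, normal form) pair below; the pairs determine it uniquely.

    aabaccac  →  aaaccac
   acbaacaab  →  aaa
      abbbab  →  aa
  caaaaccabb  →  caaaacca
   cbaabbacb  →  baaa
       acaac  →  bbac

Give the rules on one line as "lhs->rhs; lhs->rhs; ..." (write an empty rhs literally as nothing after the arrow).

ab->a; aca->bb; cb->b

  | aabaccac => aaaccac
  | acbaacaab => abaacaab => aaacaab => aabbab => aabab => aaab => aaa
  | abbbab => abbab => abab => aab => aa
  | caaaaccabb => caaaaccab => caaaacca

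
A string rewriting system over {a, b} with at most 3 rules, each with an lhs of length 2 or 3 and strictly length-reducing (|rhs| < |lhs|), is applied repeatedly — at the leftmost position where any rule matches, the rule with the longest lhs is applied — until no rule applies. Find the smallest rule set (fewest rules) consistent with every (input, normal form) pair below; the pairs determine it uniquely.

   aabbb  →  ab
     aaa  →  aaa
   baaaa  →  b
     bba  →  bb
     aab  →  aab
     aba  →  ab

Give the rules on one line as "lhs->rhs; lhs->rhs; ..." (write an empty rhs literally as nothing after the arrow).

abb->; ba->b

  | aabbb => ab
  | aaa
  | baaaa => baaa => baa => ba => b
  | bba => bb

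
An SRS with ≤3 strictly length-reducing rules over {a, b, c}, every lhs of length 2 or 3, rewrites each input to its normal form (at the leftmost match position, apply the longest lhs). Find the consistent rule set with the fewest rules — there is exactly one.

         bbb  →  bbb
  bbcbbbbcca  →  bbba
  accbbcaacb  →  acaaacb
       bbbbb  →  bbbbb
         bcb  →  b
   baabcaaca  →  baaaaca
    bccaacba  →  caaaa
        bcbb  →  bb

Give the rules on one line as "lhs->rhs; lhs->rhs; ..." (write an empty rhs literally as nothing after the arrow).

bc->; cba->aa

  | bbb
  | bbcbbbbcca => bbbbbcca => bbbbca => bbba
  | accbbcaacb => accbaacb => acaaacb
  | bbbbb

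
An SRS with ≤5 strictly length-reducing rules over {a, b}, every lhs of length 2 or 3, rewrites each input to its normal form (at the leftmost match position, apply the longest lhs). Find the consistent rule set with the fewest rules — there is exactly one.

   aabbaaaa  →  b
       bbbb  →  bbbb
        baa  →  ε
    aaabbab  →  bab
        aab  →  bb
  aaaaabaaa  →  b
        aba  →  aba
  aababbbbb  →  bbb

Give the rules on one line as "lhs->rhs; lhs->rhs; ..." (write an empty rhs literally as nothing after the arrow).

aa->b; abb->; baa->; bba->a

  | aabbaaaa => bbbaaaa => baaaa => aa => b
  | bbbb
  | baa => ε
  | aaabbab => babbab => bab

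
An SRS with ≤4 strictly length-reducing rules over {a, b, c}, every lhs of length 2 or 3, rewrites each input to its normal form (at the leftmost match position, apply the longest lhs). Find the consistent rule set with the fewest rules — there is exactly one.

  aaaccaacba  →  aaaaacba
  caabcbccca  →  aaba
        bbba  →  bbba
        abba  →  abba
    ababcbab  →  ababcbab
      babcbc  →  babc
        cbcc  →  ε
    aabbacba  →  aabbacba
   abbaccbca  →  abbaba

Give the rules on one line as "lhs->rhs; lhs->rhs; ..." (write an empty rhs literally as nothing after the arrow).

  | aaaccaacba => aaaaacba
  | caabcbccca => aabcbccca => aabccca => aabca => aaba
  | bbba
  | abba

ca->a; cbc->c; cc->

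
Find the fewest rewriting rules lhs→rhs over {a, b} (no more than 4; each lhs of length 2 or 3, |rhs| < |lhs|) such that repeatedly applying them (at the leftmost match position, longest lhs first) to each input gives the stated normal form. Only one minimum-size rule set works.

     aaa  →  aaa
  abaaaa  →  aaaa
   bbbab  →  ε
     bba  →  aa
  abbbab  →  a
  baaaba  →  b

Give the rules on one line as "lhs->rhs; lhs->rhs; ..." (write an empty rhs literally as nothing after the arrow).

ab->; aba->bb; bb->a

  | aaa
  | abaaaa => bbaaa => aaaa
  | bbbab => abab => bbb => ab => ε
  | bba => aa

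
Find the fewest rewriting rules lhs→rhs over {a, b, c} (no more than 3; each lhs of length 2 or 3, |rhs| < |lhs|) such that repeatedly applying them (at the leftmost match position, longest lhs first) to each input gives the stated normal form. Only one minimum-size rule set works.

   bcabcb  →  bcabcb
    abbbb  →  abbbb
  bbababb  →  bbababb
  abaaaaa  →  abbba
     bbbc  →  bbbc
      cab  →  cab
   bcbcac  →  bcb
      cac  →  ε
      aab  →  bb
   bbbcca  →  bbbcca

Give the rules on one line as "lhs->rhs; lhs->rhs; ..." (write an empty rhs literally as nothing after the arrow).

aa->b; cac->

  | bcabcb
  | abbbb
  | bbababb
  | abaaaaa => abbaaa => abbba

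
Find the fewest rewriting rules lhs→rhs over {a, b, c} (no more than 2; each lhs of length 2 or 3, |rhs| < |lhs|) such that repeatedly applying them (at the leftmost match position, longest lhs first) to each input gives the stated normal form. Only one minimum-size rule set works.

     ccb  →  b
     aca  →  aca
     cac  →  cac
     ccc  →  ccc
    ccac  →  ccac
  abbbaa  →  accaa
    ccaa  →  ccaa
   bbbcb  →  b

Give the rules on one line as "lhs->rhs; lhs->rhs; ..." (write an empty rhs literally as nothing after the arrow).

  | ccb => cb => b
  | aca
  | cac
  | ccc

bbb->cc; cb->b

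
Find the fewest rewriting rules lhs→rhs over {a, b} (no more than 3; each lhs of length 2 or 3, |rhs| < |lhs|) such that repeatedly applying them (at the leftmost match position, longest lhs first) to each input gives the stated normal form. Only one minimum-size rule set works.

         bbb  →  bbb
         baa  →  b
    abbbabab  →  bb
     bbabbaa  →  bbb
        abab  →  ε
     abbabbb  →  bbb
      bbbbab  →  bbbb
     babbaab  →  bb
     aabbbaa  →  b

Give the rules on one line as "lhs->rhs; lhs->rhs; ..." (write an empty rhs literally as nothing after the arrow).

  | bbb
  | baa => ba => b
  | abbbabab => bbabab => bbab => bb
  | bbabbaa => bbbaa => bbba => bbb

ab->; ba->b; bab->b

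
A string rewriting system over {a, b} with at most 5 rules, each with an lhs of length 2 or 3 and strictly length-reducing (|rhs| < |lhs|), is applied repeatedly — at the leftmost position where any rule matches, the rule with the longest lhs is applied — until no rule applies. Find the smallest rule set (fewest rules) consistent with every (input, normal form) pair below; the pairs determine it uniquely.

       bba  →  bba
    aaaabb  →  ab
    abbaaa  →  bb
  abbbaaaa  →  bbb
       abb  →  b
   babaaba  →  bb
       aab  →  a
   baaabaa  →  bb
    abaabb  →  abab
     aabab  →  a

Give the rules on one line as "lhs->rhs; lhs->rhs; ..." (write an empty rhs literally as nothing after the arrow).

  | bba
  | aaaabb => aaabb => aabb => ab
  | abbaaa => baaa => baa => bb
  | abbbaaaa => bbaaaa => bbaaa => bbaa => bbb

aa->b; aaa->aa; aab->a; abb->b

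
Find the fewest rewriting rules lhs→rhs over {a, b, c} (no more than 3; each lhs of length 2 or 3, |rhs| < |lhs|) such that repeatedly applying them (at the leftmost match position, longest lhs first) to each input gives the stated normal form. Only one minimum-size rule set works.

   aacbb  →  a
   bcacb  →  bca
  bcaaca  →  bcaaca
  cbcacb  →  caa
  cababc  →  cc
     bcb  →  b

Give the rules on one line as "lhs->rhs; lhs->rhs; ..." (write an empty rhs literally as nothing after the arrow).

ab->; cb->; cbc->ca

  | aacbb => aab => a
  | bcacb => bca
  | bcaaca
  | cbcacb => caacb => caa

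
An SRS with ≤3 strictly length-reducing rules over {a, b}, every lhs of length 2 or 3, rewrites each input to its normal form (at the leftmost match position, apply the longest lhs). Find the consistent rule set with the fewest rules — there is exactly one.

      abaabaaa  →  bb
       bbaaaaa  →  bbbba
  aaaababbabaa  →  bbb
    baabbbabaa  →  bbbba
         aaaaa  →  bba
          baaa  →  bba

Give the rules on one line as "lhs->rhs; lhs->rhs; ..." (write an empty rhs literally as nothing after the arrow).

aa->b; aab->; abb->ba

  | abaabaaa => abaaa => abba => baa => bb
  | bbaaaaa => bbbaaa => bbbba
  | aaaababbabaa => baababbabaa => babbabaa => bbaabaa => bbaa => bbb
  | baabbbabaa => bbbabaa => bbbabb => bbbba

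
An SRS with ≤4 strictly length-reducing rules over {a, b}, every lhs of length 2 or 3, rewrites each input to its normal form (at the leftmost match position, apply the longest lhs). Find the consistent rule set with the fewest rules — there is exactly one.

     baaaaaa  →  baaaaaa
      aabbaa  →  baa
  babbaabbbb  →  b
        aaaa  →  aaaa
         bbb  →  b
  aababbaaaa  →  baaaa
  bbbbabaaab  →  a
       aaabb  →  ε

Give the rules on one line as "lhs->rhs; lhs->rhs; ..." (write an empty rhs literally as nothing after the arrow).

aab->; ab->; bb->

  | baaaaaa
  | aabbaa => baa
  | babbaabbbb => bbaabbbb => aabbbb => bbb => b
  | aaaa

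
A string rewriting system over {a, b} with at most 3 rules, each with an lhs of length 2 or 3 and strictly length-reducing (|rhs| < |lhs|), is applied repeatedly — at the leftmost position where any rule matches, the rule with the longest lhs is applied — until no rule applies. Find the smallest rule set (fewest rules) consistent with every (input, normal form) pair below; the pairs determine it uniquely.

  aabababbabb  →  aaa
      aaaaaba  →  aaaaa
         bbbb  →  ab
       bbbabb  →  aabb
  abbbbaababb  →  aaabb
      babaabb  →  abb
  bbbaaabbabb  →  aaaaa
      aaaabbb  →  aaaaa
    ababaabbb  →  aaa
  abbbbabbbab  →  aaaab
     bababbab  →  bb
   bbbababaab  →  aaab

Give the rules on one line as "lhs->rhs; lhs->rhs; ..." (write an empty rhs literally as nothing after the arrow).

  | aabababbabb => aababbabb => aabbabb => aabbb => aaa
  | aaaaaba => aaaaa
  | bbbb => ab
  | bbbabb => aabb

ba->; bbb->a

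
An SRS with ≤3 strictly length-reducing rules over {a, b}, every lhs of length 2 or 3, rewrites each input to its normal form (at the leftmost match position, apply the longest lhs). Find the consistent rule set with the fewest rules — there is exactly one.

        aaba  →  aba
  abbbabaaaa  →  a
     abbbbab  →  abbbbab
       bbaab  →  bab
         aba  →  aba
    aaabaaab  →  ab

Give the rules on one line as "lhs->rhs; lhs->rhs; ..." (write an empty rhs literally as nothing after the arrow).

aa->a; baa->a

  | aaba => aba
  | abbbabaaaa => abbbaaaa => abbaaa => abaa => aa => a
  | abbbbab
  | bbaab => bab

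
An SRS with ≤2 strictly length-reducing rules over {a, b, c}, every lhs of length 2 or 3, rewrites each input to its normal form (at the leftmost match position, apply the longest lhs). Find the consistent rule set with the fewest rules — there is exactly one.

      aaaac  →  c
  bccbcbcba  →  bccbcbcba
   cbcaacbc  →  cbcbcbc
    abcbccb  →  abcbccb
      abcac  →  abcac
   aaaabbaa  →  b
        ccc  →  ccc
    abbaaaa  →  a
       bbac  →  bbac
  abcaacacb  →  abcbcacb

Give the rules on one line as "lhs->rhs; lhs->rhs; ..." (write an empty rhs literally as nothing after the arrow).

aa->b; baa->

  | aaaac => baac => c
  | bccbcbcba
  | cbcaacbc => cbcbcbc
  | abcbccb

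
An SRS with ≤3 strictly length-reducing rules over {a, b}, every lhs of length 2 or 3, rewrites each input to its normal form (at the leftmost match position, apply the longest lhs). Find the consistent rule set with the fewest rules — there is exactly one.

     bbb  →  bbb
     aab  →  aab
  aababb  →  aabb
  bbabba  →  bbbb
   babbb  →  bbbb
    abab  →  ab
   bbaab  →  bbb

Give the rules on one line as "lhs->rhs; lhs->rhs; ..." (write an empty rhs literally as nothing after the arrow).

  | bbb
  | aab
  | aababb => aabb
  | bbabba => bbbba => bbbb

aba->a; ba->b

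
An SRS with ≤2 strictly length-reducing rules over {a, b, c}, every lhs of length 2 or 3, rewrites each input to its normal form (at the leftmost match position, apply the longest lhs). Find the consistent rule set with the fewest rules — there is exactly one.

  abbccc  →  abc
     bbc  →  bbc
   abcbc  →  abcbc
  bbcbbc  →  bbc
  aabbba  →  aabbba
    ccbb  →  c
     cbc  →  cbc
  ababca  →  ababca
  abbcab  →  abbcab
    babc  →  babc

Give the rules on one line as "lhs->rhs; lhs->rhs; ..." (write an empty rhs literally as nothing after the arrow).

bcc->; cbb->

  | abbccc => abc
  | bbc
  | abcbc
  | bbcbbc => bbc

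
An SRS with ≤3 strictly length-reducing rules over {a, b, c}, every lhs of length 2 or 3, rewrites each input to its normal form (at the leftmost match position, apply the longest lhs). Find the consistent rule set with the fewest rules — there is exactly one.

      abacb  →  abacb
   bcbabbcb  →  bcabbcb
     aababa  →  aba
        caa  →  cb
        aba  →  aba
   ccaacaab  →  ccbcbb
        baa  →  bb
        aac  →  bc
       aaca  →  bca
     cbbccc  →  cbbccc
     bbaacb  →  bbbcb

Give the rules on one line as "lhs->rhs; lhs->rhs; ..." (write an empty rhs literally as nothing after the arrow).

aa->b; bab->ab

  | abacb
  | bcbabbcb => bcabbcb
  | aababa => bbaba => baba => aba
  | caa => cb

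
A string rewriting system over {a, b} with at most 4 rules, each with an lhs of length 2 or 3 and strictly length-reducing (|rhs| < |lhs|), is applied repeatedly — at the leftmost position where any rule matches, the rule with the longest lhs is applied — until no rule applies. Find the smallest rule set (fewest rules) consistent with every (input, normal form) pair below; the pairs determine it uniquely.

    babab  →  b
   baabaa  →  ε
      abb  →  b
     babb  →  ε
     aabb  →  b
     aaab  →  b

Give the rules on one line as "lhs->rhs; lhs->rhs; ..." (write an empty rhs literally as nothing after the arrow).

aa->b; ab->; bb->

  | babab => bab => b
  | baabaa => bbbaa => baa => bb => ε
  | abb => b
  | babb => bb => ε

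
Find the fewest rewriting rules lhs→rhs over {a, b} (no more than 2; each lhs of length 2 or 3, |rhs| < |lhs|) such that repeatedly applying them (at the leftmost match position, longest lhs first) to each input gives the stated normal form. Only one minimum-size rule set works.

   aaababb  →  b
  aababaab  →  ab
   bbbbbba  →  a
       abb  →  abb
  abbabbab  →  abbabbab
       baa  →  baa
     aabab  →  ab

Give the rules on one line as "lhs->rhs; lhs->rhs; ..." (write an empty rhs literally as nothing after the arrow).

  | aaababb => aabb => b
  | aababaab => abaab => ab
  | bbbbbba => bbba => a
  | abb

aab->; bbb->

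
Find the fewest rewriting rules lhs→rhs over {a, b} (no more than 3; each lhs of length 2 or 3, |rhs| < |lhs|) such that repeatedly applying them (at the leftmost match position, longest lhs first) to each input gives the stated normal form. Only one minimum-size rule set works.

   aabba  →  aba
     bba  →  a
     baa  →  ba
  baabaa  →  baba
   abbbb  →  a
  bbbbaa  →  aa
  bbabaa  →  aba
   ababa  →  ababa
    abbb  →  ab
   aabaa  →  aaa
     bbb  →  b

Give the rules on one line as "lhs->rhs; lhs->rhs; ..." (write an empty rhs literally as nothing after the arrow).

  | aabba => aba
  | bba => a
  | baa => ba
  | baabaa => babaa => baba

aab->a; baa->ba; bb->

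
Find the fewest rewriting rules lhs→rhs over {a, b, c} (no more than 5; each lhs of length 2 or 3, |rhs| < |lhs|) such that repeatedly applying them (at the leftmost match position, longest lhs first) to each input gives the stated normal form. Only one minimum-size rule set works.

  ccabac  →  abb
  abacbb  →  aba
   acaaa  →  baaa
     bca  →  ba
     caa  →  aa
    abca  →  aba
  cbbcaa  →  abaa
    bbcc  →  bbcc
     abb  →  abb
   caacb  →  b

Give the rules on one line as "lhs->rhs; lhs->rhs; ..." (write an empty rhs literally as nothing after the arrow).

  | ccabac => cabac => abac => abb
  | abacbb => abcb => aba
  | acaaa => baaa
  | bca => ba

ac->b; acb->c; ca->a; cb->a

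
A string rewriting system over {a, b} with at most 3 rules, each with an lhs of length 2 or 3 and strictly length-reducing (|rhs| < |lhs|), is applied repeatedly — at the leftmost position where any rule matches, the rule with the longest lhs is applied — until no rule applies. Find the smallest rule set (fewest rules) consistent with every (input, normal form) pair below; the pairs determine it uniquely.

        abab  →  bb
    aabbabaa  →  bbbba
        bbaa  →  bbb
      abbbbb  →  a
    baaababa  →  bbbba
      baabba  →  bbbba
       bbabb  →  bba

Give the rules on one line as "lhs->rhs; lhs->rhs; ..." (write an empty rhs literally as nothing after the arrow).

  | abab => aab => bb
  | aabbabaa => bbbabaa => bbbaaa => bbbba
  | bbaa => bbb
  | abbbbb => abbbb => abbb => abb => ab => a

aa->b; ab->a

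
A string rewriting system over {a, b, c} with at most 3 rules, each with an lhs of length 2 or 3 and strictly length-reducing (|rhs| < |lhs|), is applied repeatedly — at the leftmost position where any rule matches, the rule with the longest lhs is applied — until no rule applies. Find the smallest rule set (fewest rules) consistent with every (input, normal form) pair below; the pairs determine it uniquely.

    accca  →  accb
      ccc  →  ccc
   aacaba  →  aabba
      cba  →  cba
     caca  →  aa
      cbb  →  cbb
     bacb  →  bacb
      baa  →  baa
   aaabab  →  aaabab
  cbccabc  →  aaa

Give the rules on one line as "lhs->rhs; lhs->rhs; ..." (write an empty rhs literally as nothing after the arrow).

bc->a; ca->b

  | accca => accb
  | ccc
  | aacaba => aabba
  | cba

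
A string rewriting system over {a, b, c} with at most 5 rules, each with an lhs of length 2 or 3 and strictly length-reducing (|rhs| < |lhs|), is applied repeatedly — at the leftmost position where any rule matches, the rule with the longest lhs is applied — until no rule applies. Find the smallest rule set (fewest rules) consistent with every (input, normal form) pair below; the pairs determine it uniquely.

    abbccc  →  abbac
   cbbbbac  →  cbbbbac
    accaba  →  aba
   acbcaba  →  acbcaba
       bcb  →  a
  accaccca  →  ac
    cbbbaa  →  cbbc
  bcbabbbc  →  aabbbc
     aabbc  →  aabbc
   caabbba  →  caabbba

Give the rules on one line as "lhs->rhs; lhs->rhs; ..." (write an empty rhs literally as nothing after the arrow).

baa->c; bcb->a; bcc->ba; cca->

  | abbccc => abbac
  | cbbbbac
  | accaba => aba
  | acbcaba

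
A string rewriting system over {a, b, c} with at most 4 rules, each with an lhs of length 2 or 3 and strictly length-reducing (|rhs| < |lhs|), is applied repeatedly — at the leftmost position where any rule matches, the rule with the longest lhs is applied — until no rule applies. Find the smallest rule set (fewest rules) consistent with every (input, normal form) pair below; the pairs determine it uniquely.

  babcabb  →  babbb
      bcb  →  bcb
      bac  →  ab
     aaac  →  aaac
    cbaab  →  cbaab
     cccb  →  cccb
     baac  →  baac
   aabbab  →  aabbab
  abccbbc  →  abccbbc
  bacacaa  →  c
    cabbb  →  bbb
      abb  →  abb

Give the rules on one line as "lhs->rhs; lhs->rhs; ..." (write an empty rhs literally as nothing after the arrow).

aba->cc; bac->ab; ca->

  | babcabb => babbb
  | bcb
  | bac => ab
  | aaac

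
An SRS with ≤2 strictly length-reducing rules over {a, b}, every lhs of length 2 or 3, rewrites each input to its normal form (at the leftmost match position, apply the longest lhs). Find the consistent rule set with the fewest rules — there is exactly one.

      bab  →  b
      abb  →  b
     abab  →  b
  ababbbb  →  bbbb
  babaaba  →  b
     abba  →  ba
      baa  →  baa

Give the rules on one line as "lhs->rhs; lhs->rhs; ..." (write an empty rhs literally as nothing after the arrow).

ab->; aba->

  | bab => b
  | abb => b
  | abab => b
  | ababbbb => bbbb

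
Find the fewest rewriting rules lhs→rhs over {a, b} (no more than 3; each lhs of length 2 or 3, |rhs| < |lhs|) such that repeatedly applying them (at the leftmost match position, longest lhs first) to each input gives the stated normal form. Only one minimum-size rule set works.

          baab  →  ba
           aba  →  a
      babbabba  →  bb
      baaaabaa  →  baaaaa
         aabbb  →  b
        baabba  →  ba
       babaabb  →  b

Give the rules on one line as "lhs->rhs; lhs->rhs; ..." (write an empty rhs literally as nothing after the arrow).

  | baab => ba
  | aba => a
  | babbabba => bbabba => bbba => bb
  | baaaabaa => baaaaa

ab->; bba->b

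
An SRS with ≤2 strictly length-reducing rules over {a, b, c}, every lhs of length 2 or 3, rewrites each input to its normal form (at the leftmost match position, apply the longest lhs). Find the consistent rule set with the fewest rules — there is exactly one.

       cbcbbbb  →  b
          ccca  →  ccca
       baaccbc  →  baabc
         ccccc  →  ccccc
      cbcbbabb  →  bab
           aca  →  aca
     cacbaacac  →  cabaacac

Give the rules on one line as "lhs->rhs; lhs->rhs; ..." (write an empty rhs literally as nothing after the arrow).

bb->b; cb->b

  | cbcbbbb => bcbbbb => bbbbb => bbbb => bbb => bb => b
  | ccca
  | baaccbc => baacbc => baabc
  | ccccc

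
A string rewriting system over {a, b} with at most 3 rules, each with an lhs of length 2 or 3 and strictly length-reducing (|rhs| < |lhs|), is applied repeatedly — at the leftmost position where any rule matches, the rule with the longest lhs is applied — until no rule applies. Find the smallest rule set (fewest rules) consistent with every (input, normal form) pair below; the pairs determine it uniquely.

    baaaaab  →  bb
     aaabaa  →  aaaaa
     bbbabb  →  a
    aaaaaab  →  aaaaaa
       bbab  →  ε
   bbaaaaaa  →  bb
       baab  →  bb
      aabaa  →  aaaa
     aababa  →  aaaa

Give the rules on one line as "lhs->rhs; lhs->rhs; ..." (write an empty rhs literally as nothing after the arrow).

  | baaaaab => baaaab => baaab => baab => bab => bb
  | aaabaa => aaaaa
  | bbbabb => abb => ab => a
  | aaaaaab => aaaaaa

ab->a; ba->b; bbb->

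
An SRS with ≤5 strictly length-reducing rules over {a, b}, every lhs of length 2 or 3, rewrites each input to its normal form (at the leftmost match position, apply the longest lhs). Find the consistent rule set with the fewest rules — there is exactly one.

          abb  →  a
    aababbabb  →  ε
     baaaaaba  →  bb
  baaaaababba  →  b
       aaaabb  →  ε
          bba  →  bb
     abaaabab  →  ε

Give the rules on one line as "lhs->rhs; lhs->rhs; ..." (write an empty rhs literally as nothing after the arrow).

  | abb => ab => a
  | aababbabb => bbabbabb => bbbbabb => babb => bbb => ε
  | baaaaaba => baaaaba => baaaba => baaba => baba => bba => bb
  | baaaaababba => baaaababba => baaababba => baababba => bababba => bbabba => bbbba => ba => b

aa->b; ab->a; ba->b; bbb->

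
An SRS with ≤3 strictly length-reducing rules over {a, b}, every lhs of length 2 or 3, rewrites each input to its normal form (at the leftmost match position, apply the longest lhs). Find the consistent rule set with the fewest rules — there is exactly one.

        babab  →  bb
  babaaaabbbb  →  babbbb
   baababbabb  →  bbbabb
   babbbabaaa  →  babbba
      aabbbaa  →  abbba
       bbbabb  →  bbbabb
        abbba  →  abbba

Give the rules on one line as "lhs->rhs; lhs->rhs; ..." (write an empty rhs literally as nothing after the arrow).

  | babab => bb
  | babaaaabbbb => baaabbbb => baabbbb => babbbb
  | baababbabb => bababbabb => bbbabb
  | babbbabaaa => babbbaa => babbba

aa->a; aba->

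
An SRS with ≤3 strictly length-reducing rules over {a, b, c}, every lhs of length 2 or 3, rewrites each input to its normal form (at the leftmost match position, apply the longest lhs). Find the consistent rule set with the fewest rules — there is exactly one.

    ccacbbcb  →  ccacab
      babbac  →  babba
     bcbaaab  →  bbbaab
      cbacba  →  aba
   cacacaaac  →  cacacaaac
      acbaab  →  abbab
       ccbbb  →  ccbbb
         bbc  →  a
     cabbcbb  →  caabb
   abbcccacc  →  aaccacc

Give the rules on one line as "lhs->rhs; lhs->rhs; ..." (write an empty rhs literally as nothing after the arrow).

bac->ba; bbc->a; cba->bb

  | ccacbbcb => ccacab
  | babbac => babba
  | bcbaaab => bbbaab
  | cbacba => bbcba => aba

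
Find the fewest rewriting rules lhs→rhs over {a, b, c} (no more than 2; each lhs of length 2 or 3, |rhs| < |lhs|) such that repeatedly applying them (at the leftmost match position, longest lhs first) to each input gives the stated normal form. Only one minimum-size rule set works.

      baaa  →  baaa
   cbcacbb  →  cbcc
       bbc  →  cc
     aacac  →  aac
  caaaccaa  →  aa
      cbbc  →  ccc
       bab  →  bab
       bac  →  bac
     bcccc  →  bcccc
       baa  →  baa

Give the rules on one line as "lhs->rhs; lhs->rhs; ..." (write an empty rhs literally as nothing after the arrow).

bb->c; ca->

  | baaa
  | cbcacbb => cbcbb => cbcc
  | bbc => cc
  | aacac => aac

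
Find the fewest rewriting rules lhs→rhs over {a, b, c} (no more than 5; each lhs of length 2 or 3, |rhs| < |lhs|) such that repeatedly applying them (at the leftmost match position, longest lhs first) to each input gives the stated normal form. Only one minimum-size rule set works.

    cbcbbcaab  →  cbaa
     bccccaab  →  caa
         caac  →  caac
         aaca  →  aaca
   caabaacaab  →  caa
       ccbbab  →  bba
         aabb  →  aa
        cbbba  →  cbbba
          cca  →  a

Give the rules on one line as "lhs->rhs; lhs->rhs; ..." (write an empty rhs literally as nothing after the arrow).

ab->a; aba->b; bc->; cc->

  | cbcbbcaab => cbbcaab => cbaab => cbaa
  | bccccaab => cccaab => caab => caa
  | caac
  | aaca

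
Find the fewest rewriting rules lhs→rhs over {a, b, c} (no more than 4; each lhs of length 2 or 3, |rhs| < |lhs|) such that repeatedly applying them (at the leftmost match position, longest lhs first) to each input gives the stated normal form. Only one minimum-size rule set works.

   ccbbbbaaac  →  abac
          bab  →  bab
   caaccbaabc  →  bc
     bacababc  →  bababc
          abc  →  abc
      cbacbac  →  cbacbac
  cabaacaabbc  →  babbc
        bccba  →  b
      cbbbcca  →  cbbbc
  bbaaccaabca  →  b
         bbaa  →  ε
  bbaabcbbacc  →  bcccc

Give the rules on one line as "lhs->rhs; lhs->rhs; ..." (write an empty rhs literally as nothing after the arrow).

aa->; bba->c; ca->; ccb->a

  | ccbbbbaaac => abbbaaac => abcaac => abac
  | bab
  | caaccbaabc => accbaabc => aaaabc => aabc => bc
  | bacababc => bababc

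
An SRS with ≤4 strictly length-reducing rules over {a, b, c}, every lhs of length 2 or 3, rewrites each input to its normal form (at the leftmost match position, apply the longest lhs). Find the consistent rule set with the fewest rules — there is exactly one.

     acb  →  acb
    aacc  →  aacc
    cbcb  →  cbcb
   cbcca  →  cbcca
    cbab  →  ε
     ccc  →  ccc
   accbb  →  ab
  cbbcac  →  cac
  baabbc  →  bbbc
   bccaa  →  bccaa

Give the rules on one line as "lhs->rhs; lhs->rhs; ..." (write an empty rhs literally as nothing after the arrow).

  | acb
  | aacc
  | cbcb
  | cbcca

ba->b; cbb->; ccb->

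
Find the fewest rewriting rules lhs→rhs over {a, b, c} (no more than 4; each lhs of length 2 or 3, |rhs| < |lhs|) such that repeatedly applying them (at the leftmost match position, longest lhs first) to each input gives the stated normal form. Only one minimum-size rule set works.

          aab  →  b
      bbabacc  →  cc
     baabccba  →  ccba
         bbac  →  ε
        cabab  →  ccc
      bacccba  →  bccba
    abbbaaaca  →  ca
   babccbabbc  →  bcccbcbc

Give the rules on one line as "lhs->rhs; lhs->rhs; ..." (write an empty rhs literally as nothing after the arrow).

aa->; ab->c; ac->; bb->

  | aab => b
  | bbabacc => abacc => cacc => cc
  | baabccba => bbccba => ccba
  | bbac => ac => ε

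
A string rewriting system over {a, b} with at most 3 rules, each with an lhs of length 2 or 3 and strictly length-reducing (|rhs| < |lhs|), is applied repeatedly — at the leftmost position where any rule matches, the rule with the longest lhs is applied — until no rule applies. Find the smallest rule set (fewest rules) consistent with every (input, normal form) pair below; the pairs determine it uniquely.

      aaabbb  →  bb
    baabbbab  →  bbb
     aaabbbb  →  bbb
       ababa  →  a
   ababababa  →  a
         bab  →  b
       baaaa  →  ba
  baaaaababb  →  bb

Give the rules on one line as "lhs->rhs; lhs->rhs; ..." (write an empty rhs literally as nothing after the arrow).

aa->a; ab->

  | aaabbb => aabbb => abbb => bb
  | baabbbab => babbbab => bbbab => bbb
  | aaabbbb => aabbbb => abbbb => bbb
  | ababa => aba => a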